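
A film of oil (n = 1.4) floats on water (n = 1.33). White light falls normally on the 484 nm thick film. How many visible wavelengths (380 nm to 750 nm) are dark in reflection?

2

At the upper boundary (n = 1.0 to n = 1.4) the reflected ray undergoes a half-wave phase shift.
Bottom surface (1.4 → 1.33): reflection off a lower-index medium gives no phase shift.
The two reflections differ by half a wavelength.
So the condition for destructive reflection is 2 n t = m λ.
λ = 2 n t / m = 1355 / m nm.
m=1: 1355 nm (IR); m=2: 678 nm (visible); m=3: 452 nm (visible); m=4: 339 nm (UV).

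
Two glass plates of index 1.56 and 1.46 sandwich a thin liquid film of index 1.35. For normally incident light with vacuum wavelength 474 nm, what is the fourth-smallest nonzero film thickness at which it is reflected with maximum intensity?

Top surface (1.56 → 1.35): reflection off a lower-index medium gives no phase shift.
Bottom surface (1.35 → 1.46): reflection off a higher-index medium gives a half-wave phase shift.
Exactly one π shift → a net half-wave offset.
With one net inversion, constructive interference in reflection requires 2 n t = (m + ½) λ.
The fourth-smallest nonzero thickness corresponds to m = 3: t = (m + ½) λ / (2 n) = 3.50 × 474 / (2 × 1.35) = 614 nm.

614 nm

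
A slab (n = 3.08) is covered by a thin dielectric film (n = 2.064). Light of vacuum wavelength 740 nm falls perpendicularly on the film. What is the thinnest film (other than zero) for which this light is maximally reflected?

Top surface (1.0 → 2.064): reflection off a higher-index medium gives a half-wave phase shift.
Bottom surface (2.064 → 3.08): reflection off a higher-index medium gives a half-wave phase shift.
Zero or two π shifts → no net half-wave offset.
So the condition for constructive reflection is 2 n t = m λ.
Minimum nonzero at m = 1: t = λ / (2 n) = 740 / (2 × 2.064) = 179 nm.

179 nm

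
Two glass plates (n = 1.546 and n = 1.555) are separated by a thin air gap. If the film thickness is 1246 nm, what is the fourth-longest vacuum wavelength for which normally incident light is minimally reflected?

Ray reflecting at the top interface goes from n = 1.546 toward n = 1.0: no phase shift.
At the lower boundary (n = 1.0 to n = 1.555) the reflected ray undergoes a half-wave phase shift.
Net: one phase inversion between the two reflected rays.
For dark reflection here: 2 n t = m λ.
λ = 2 n t / m. The fourth-longest wavelength is m = 4: λ = 2 × 1.0 × 1246 / 4.00 = 623 nm.

623 nm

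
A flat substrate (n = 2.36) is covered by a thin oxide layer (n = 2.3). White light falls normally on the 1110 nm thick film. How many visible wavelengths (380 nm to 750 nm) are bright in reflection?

7

Top surface (1.0 → 2.3): reflection off a higher-index medium gives a half-wave phase shift.
Ray reflecting at the bottom interface goes from n = 2.3 toward n = 2.36: a half-wave phase shift.
Zero or two π shifts → no net half-wave offset.
For maximum reflection here: 2 n t = m λ.
λ = 2 n t / m = 5106 / m nm.
m=6: 851 nm (IR); m=7: 729 nm (visible); m=8: 638 nm (visible); m=9: 567 nm (visible); m=10: 511 nm (visible); m=11: 464 nm (visible); m=12: 426 nm (visible); m=13: 393 nm (visible); m=14: 365 nm (UV).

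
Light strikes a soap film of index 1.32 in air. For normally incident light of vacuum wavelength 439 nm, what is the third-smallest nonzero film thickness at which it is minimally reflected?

At the upper boundary (n = 1.0 to n = 1.32) the reflected ray undergoes a half-wave phase shift.
Bottom surface (1.32 → 1.0): reflection off a lower-index medium gives no phase shift.
Exactly one π shift → a net half-wave offset.
With one net inversion, destructive interference in reflection requires 2 n t = m λ.
The third-smallest nonzero thickness corresponds to m = 3: t = m λ / (2 n) = 3.00 × 439 / (2 × 1.32) = 499 nm.

499 nm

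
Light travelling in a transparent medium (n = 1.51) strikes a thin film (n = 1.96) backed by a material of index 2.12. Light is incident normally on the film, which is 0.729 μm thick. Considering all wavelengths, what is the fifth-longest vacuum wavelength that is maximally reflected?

Top surface (1.51 → 1.96): reflection off a higher-index medium gives a half-wave phase shift.
Ray reflecting at the bottom interface goes from n = 1.96 toward n = 2.12: a half-wave phase shift.
Net: no relative phase inversion (both shifts match).
For maximum reflection here: 2 n t = m λ.
λ = 2 n t / m. The fifth-longest wavelength is m = 5: λ = 2 × 1.96 × 729 / 5.00 = 572 nm.

572 nm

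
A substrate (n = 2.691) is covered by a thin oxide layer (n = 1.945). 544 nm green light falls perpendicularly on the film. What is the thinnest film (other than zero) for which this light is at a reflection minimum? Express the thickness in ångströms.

699 Å

At the upper boundary (n = 1.0 to n = 1.945) the reflected ray undergoes a half-wave phase shift.
Bottom surface (1.945 → 2.691): reflection off a higher-index medium gives a half-wave phase shift.
The two reflections carry the same phase change, so no net offset.
With no net inversion, destructive interference in reflection requires 2 n t = (m + ½) λ.
Minimum at m = 0: t = λ / (4 n) = 544 / (4 × 1.945) = 69.9 nm.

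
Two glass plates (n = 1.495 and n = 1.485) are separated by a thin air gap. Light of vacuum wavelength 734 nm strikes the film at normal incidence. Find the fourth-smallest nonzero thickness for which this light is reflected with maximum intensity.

Top surface (1.495 → 1.0): reflection off a lower-index medium gives no phase shift.
Ray reflecting at the bottom interface goes from n = 1.0 toward n = 1.485: a half-wave phase shift.
The two reflections differ by half a wavelength.
With one net inversion, constructive interference in reflection requires 2 n t = (m + ½) λ.
The fourth-smallest nonzero thickness corresponds to m = 3: t = (m + ½) λ / (2 n) = 3.50 × 734 / (2 × 1.0) = 1285 nm.

1285 nm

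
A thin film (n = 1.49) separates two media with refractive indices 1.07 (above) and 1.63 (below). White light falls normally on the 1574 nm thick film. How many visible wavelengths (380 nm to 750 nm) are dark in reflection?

At the upper boundary (n = 1.07 to n = 1.49) the reflected ray undergoes a half-wave phase shift.
Bottom surface (1.49 → 1.63): reflection off a higher-index medium gives a half-wave phase shift.
The two reflections carry the same phase change, so no net offset.
With no net inversion, destructive interference in reflection requires 2 n t = (m + ½) λ.
λ = 2 n t / (m + ½) = 4691 / (m + ½) nm.
m=5: 853 nm (IR); m=6: 722 nm (visible); m=7: 625 nm (visible); m=8: 552 nm (visible); m=9: 494 nm (visible); m=10: 447 nm (visible); m=11: 408 nm (visible); m=12: 375 nm (UV).

6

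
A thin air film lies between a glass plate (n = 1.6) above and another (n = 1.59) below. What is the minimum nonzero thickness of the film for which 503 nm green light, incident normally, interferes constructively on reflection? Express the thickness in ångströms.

Ray reflecting at the top interface goes from n = 1.6 toward n = 1.0: no phase shift.
At the lower boundary (n = 1.0 to n = 1.59) the reflected ray undergoes a half-wave phase shift.
Exactly one π shift → a net half-wave offset.
So the condition for constructive reflection is 2 n t = (m + ½) λ.
Minimum at m = 0: t = λ / (4 n) = 503 / (4 × 1.0) = 126 nm.

1258 Å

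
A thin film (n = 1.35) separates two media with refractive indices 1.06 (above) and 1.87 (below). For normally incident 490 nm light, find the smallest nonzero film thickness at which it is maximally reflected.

181 nm

At the upper boundary (n = 1.06 to n = 1.35) the reflected ray undergoes a half-wave phase shift.
At the lower boundary (n = 1.35 to n = 1.87) the reflected ray undergoes a half-wave phase shift.
The two reflections carry the same phase change, so no net offset.
So the condition for constructive reflection is 2 n t = m λ.
Minimum nonzero at m = 1: t = λ / (2 n) = 490 / (2 × 1.35) = 181 nm.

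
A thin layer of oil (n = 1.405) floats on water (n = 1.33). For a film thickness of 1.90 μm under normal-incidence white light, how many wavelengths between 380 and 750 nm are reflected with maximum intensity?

At the upper boundary (n = 1.0 to n = 1.405) the reflected ray undergoes a half-wave phase shift.
Ray reflecting at the bottom interface goes from n = 1.405 toward n = 1.33: no phase shift.
Exactly one π shift → a net half-wave offset.
With one net inversion, constructive interference in reflection requires 2 n t = (m + ½) λ.
λ = 2 n t / (m + ½) = 5339 / (m + ½) nm.
m=6: 821 nm (IR); m=7: 712 nm (visible); m=8: 628 nm (visible); m=9: 562 nm (visible); m=10: 508 nm (visible); m=11: 464 nm (visible); m=12: 427 nm (visible); m=13: 395 nm (visible); m=14: 368 nm (UV).

7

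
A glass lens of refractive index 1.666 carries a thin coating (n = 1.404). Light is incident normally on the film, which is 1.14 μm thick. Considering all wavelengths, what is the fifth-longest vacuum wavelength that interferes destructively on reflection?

Ray reflecting at the top interface goes from n = 1.0 toward n = 1.404: a half-wave phase shift.
Ray reflecting at the bottom interface goes from n = 1.404 toward n = 1.666: a half-wave phase shift.
The two reflections carry the same phase change, so no net offset.
So the condition for destructive reflection is 2 n t = (m + ½) λ.
λ = 2 n t / (m + ½). The fifth-longest wavelength is m = 4: λ = 2 × 1.404 × 1140 / 4.50 = 711 nm.

711 nm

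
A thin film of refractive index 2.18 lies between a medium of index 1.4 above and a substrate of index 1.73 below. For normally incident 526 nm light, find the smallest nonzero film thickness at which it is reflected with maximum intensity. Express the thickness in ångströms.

603 Å

Ray reflecting at the top interface goes from n = 1.4 toward n = 2.18: a half-wave phase shift.
Bottom surface (2.18 → 1.73): reflection off a lower-index medium gives no phase shift.
Net: one phase inversion between the two reflected rays.
For bright reflection here: 2 n t = (m + ½) λ.
Minimum at m = 0: t = λ / (4 n) = 526 / (4 × 2.18) = 60.3 nm.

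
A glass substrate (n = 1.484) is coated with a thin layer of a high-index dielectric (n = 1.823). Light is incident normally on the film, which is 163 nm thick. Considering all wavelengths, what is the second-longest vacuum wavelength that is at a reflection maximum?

Top surface (1.0 → 1.823): reflection off a higher-index medium gives a half-wave phase shift.
Bottom surface (1.823 → 1.484): reflection off a lower-index medium gives no phase shift.
Net: one phase inversion between the two reflected rays.
So the condition for constructive reflection is 2 n t = (m + ½) λ.
λ = 2 n t / (m + ½). The second-longest wavelength is m = 1: λ = 2 × 1.823 × 163 / 1.50 = 396 nm.

396 nm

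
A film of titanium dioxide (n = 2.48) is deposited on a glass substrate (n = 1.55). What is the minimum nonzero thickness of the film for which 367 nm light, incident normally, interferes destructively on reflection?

Ray reflecting at the top interface goes from n = 1.0 toward n = 2.48: a half-wave phase shift.
At the lower boundary (n = 2.48 to n = 1.55) the reflected ray undergoes no phase shift.
Exactly one π shift → a net half-wave offset.
For minimum reflection here: 2 n t = m λ.
Minimum nonzero at m = 1: t = λ / (2 n) = 367 / (2 × 2.48) = 74.0 nm.

74.0 nm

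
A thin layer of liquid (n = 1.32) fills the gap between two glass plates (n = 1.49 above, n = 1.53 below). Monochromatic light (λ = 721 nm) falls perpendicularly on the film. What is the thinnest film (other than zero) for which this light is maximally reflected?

137 nm

Top surface (1.49 → 1.32): reflection off a lower-index medium gives no phase shift.
At the lower boundary (n = 1.32 to n = 1.53) the reflected ray undergoes a half-wave phase shift.
Exactly one π shift → a net half-wave offset.
So the condition for constructive reflection is 2 n t = (m + ½) λ.
Minimum at m = 0: t = λ / (4 n) = 721 / (4 × 1.32) = 137 nm.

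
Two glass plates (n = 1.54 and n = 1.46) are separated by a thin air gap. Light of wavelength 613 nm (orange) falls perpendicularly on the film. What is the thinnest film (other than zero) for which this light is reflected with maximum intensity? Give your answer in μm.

0.153 μm

Ray reflecting at the top interface goes from n = 1.54 toward n = 1.0: no phase shift.
At the lower boundary (n = 1.0 to n = 1.46) the reflected ray undergoes a half-wave phase shift.
The two reflections differ by half a wavelength.
For bright reflection here: 2 n t = (m + ½) λ.
Minimum at m = 0: t = λ / (4 n) = 613 / (4 × 1.0) = 153 nm.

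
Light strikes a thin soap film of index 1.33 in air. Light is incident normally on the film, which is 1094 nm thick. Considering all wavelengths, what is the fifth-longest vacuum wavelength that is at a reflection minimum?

Ray reflecting at the top interface goes from n = 1.0 toward n = 1.33: a half-wave phase shift.
Ray reflecting at the bottom interface goes from n = 1.33 toward n = 1.0: no phase shift.
Exactly one π shift → a net half-wave offset.
With one net inversion, destructive interference in reflection requires 2 n t = m λ.
λ = 2 n t / m. The fifth-longest wavelength is m = 5: λ = 2 × 1.33 × 1094 / 5.00 = 582 nm.

582 nm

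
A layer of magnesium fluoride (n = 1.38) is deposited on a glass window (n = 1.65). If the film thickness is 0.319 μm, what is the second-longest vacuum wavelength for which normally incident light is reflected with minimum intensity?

Ray reflecting at the top interface goes from n = 1.0 toward n = 1.38: a half-wave phase shift.
Ray reflecting at the bottom interface goes from n = 1.38 toward n = 1.65: a half-wave phase shift.
Zero or two π shifts → no net half-wave offset.
With no net inversion, destructive interference in reflection requires 2 n t = (m + ½) λ.
λ = 2 n t / (m + ½). The second-longest wavelength is m = 1: λ = 2 × 1.38 × 319 / 1.50 = 587 nm.

587 nm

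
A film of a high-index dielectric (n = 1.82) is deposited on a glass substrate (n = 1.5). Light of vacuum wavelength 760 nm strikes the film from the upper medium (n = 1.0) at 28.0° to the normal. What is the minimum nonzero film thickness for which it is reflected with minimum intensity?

216 nm

Top surface (1.0 → 1.82): reflection off a higher-index medium gives a half-wave phase shift.
Bottom surface (1.82 → 1.5): reflection off a lower-index medium gives no phase shift.
The two reflections differ by half a wavelength.
With one net inversion, destructive interference in reflection requires 2 n t cos θ_r = m λ.
Snell's law: 1.0 sin 28.0° = 1.82 sin θ_r → sin θ_r = 0.258, cos θ_r = 0.966.
Minimum nonzero at m = 1: t = λ / (2 n cos θ_r) = 760 / (2 × 1.82 × 0.966) = 216 nm.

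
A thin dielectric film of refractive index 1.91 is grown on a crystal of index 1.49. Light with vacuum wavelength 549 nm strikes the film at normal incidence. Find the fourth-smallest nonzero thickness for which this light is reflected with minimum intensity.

Ray reflecting at the top interface goes from n = 1.0 toward n = 1.91: a half-wave phase shift.
Ray reflecting at the bottom interface goes from n = 1.91 toward n = 1.49: no phase shift.
Net: one phase inversion between the two reflected rays.
For minimum reflection here: 2 n t = m λ.
The fourth-smallest nonzero thickness corresponds to m = 4: t = m λ / (2 n) = 4.00 × 549 / (2 × 1.91) = 575 nm.

575 nm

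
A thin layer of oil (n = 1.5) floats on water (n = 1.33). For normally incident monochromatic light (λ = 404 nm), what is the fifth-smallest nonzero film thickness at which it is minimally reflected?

Top surface (1.0 → 1.5): reflection off a higher-index medium gives a half-wave phase shift.
Bottom surface (1.5 → 1.33): reflection off a lower-index medium gives no phase shift.
Exactly one π shift → a net half-wave offset.
So the condition for destructive reflection is 2 n t = m λ.
The fifth-smallest nonzero thickness corresponds to m = 5: t = m λ / (2 n) = 5.00 × 404 / (2 × 1.5) = 673 nm.

673 nm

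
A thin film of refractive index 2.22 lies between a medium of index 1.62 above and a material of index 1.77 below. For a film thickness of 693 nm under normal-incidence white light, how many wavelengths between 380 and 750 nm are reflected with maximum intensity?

Top surface (1.62 → 2.22): reflection off a higher-index medium gives a half-wave phase shift.
Bottom surface (2.22 → 1.77): reflection off a lower-index medium gives no phase shift.
Net: one phase inversion between the two reflected rays.
So the condition for constructive reflection is 2 n t = (m + ½) λ.
λ = 2 n t / (m + ½) = 3077 / (m + ½) nm.
m=3: 879 nm (IR); m=4: 684 nm (visible); m=5: 559 nm (visible); m=6: 473 nm (visible); m=7: 410 nm (visible); m=8: 362 nm (UV).

4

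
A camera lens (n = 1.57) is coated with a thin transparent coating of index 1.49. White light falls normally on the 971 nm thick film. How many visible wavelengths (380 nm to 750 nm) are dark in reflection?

4

Ray reflecting at the top interface goes from n = 1.0 toward n = 1.49: a half-wave phase shift.
At the lower boundary (n = 1.49 to n = 1.57) the reflected ray undergoes a half-wave phase shift.
Zero or two π shifts → no net half-wave offset.
With no net inversion, destructive interference in reflection requires 2 n t = (m + ½) λ.
λ = 2 n t / (m + ½) = 2894 / (m + ½) nm.
m=3: 827 nm (IR); m=4: 643 nm (visible); m=5: 526 nm (visible); m=6: 445 nm (visible); m=7: 386 nm (visible); m=8: 340 nm (UV).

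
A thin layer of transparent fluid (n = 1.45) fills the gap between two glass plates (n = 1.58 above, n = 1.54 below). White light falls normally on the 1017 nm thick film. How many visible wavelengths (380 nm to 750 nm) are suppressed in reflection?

At the upper boundary (n = 1.58 to n = 1.45) the reflected ray undergoes no phase shift.
Bottom surface (1.45 → 1.54): reflection off a higher-index medium gives a half-wave phase shift.
Net: one phase inversion between the two reflected rays.
With one net inversion, destructive interference in reflection requires 2 n t = m λ.
λ = 2 n t / m = 2949 / m nm.
m=3: 983 nm (IR); m=4: 737 nm (visible); m=5: 590 nm (visible); m=6: 492 nm (visible); m=7: 421 nm (visible); m=8: 369 nm (UV).

4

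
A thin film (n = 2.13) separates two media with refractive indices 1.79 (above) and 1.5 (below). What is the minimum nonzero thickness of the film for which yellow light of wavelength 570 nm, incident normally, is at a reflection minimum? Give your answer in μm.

At the upper boundary (n = 1.79 to n = 2.13) the reflected ray undergoes a half-wave phase shift.
At the lower boundary (n = 2.13 to n = 1.5) the reflected ray undergoes no phase shift.
Exactly one π shift → a net half-wave offset.
With one net inversion, destructive interference in reflection requires 2 n t = m λ.
Minimum nonzero at m = 1: t = λ / (2 n) = 570 / (2 × 2.13) = 134 nm.

0.134 μm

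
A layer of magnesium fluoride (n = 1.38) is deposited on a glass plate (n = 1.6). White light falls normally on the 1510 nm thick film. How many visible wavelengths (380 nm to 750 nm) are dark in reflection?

At the upper boundary (n = 1.0 to n = 1.38) the reflected ray undergoes a half-wave phase shift.
Ray reflecting at the bottom interface goes from n = 1.38 toward n = 1.6: a half-wave phase shift.
The two reflections carry the same phase change, so no net offset.
For dark reflection here: 2 n t = (m + ½) λ.
λ = 2 n t / (m + ½) = 4168 / (m + ½) nm.
m=5: 758 nm (IR); m=6: 641 nm (visible); m=7: 556 nm (visible); m=8: 490 nm (visible); m=9: 439 nm (visible); m=10: 397 nm (visible); m=11: 362 nm (UV).

5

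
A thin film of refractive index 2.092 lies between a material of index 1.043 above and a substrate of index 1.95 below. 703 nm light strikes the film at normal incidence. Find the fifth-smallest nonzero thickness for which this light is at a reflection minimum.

840 nm

At the upper boundary (n = 1.043 to n = 2.092) the reflected ray undergoes a half-wave phase shift.
At the lower boundary (n = 2.092 to n = 1.95) the reflected ray undergoes no phase shift.
Net: one phase inversion between the two reflected rays.
For weak reflection here: 2 n t = m λ.
The fifth-smallest nonzero thickness corresponds to m = 5: t = m λ / (2 n) = 5.00 × 703 / (2 × 2.092) = 840 nm.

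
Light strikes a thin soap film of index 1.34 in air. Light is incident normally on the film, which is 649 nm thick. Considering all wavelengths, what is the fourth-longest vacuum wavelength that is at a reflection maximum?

Ray reflecting at the top interface goes from n = 1.0 toward n = 1.34: a half-wave phase shift.
Bottom surface (1.34 → 1.0): reflection off a lower-index medium gives no phase shift.
The two reflections differ by half a wavelength.
So the condition for constructive reflection is 2 n t = (m + ½) λ.
λ = 2 n t / (m + ½). The fourth-longest wavelength is m = 3: λ = 2 × 1.34 × 649 / 3.50 = 497 nm.

497 nm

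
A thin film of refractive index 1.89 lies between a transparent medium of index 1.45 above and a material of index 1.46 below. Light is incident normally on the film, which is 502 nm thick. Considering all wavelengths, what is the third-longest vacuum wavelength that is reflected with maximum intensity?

Top surface (1.45 → 1.89): reflection off a higher-index medium gives a half-wave phase shift.
Bottom surface (1.89 → 1.46): reflection off a lower-index medium gives no phase shift.
The two reflections differ by half a wavelength.
With one net inversion, constructive interference in reflection requires 2 n t = (m + ½) λ.
λ = 2 n t / (m + ½). The third-longest wavelength is m = 2: λ = 2 × 1.89 × 502 / 2.50 = 759 nm.

759 nm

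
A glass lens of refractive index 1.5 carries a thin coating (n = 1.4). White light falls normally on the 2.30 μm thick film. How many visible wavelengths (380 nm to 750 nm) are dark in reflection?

At the upper boundary (n = 1.0 to n = 1.4) the reflected ray undergoes a half-wave phase shift.
Ray reflecting at the bottom interface goes from n = 1.4 toward n = 1.5: a half-wave phase shift.
Net: no relative phase inversion (both shifts match).
With no net inversion, destructive interference in reflection requires 2 n t = (m + ½) λ.
λ = 2 n t / (m + ½) = 6440 / (m + ½) nm.
m=8: 758 nm (IR); m=9: 678 nm (visible); m=10: 613 nm (visible); m=11: 560 nm (visible); m=12: 515 nm (visible); m=13: 477 nm (visible); m=14: 444 nm (visible); m=15: 415 nm (visible); m=16: 390 nm (visible); m=17: 368 nm (UV).

8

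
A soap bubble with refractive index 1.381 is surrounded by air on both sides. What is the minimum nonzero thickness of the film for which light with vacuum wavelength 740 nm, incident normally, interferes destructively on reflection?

Ray reflecting at the top interface goes from n = 1.0 toward n = 1.381: a half-wave phase shift.
Bottom surface (1.381 → 1.0): reflection off a lower-index medium gives no phase shift.
The two reflections differ by half a wavelength.
For minimum reflection here: 2 n t = m λ.
Minimum nonzero at m = 1: t = λ / (2 n) = 740 / (2 × 1.381) = 268 nm.

268 nm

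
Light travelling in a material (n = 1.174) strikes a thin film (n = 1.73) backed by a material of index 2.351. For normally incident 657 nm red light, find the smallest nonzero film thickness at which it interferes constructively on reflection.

Ray reflecting at the top interface goes from n = 1.174 toward n = 1.73: a half-wave phase shift.
Bottom surface (1.73 → 2.351): reflection off a higher-index medium gives a half-wave phase shift.
Zero or two π shifts → no net half-wave offset.
So the condition for constructive reflection is 2 n t = m λ.
Minimum nonzero at m = 1: t = λ / (2 n) = 657 / (2 × 1.73) = 190 nm.

190 nm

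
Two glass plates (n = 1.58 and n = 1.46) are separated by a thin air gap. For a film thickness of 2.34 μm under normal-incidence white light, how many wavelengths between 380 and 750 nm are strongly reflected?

6

At the upper boundary (n = 1.58 to n = 1.0) the reflected ray undergoes no phase shift.
Ray reflecting at the bottom interface goes from n = 1.0 toward n = 1.46: a half-wave phase shift.
Exactly one π shift → a net half-wave offset.
With one net inversion, constructive interference in reflection requires 2 n t = (m + ½) λ.
λ = 2 n t / (m + ½) = 4680 / (m + ½) nm.
m=5: 851 nm (IR); m=6: 720 nm (visible); m=7: 624 nm (visible); m=8: 551 nm (visible); m=9: 493 nm (visible); m=10: 446 nm (visible); m=11: 407 nm (visible); m=12: 374 nm (UV).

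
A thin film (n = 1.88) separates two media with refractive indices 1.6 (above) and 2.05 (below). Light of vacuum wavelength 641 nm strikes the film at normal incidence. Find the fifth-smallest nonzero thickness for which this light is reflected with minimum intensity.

767 nm

Top surface (1.6 → 1.88): reflection off a higher-index medium gives a half-wave phase shift.
Ray reflecting at the bottom interface goes from n = 1.88 toward n = 2.05: a half-wave phase shift.
The two reflections carry the same phase change, so no net offset.
With no net inversion, destructive interference in reflection requires 2 n t = (m + ½) λ.
The fifth-smallest nonzero thickness corresponds to m = 4: t = (m + ½) λ / (2 n) = 4.50 × 641 / (2 × 1.88) = 767 nm.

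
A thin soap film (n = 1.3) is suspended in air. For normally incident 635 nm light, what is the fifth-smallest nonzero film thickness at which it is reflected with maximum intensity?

1099 nm

Ray reflecting at the top interface goes from n = 1.0 toward n = 1.3: a half-wave phase shift.
Bottom surface (1.3 → 1.0): reflection off a lower-index medium gives no phase shift.
Exactly one π shift → a net half-wave offset.
For maximum reflection here: 2 n t = (m + ½) λ.
The fifth-smallest nonzero thickness corresponds to m = 4: t = (m + ½) λ / (2 n) = 4.50 × 635 / (2 × 1.3) = 1099 nm.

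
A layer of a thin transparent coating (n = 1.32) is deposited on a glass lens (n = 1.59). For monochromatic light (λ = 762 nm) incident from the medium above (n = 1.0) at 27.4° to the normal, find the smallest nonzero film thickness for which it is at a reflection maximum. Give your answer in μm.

Ray reflecting at the top interface goes from n = 1.0 toward n = 1.32: a half-wave phase shift.
At the lower boundary (n = 1.32 to n = 1.59) the reflected ray undergoes a half-wave phase shift.
Zero or two π shifts → no net half-wave offset.
So the condition for constructive reflection is 2 n t cos θ_r = m λ.
Snell's law: 1.0 sin 27.4° = 1.32 sin θ_r → sin θ_r = 0.349, cos θ_r = 0.937.
Minimum nonzero at m = 1: t = λ / (2 n cos θ_r) = 762 / (2 × 1.32 × 0.937) = 308 nm.

0.308 μm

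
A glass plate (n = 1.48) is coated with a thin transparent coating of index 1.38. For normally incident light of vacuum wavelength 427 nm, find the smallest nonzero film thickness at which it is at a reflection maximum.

155 nm

Top surface (1.0 → 1.38): reflection off a higher-index medium gives a half-wave phase shift.
Ray reflecting at the bottom interface goes from n = 1.38 toward n = 1.48: a half-wave phase shift.
The two reflections carry the same phase change, so no net offset.
With no net inversion, constructive interference in reflection requires 2 n t = m λ.
Minimum nonzero at m = 1: t = λ / (2 n) = 427 / (2 × 1.38) = 155 nm.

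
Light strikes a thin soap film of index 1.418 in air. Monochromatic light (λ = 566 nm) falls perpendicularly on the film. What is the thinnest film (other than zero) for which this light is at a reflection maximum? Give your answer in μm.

0.0998 μm

Top surface (1.0 → 1.418): reflection off a higher-index medium gives a half-wave phase shift.
Bottom surface (1.418 → 1.0): reflection off a lower-index medium gives no phase shift.
The two reflections differ by half a wavelength.
So the condition for constructive reflection is 2 n t = (m + ½) λ.
Minimum at m = 0: t = λ / (4 n) = 566 / (4 × 1.418) = 99.8 nm.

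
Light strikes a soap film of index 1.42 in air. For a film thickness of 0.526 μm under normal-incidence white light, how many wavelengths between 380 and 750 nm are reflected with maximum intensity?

2

Ray reflecting at the top interface goes from n = 1.0 toward n = 1.42: a half-wave phase shift.
At the lower boundary (n = 1.42 to n = 1.0) the reflected ray undergoes no phase shift.
The two reflections differ by half a wavelength.
For maximum reflection here: 2 n t = (m + ½) λ.
λ = 2 n t / (m + ½) = 1494 / (m + ½) nm.
m=1: 996 nm (IR); m=2: 598 nm (visible); m=3: 427 nm (visible); m=4: 332 nm (UV).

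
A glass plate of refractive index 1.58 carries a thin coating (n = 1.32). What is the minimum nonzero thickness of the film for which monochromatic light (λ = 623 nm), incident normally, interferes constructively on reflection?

Top surface (1.0 → 1.32): reflection off a higher-index medium gives a half-wave phase shift.
Bottom surface (1.32 → 1.58): reflection off a higher-index medium gives a half-wave phase shift.
The two reflections carry the same phase change, so no net offset.
With no net inversion, constructive interference in reflection requires 2 n t = m λ.
Minimum nonzero at m = 1: t = λ / (2 n) = 623 / (2 × 1.32) = 236 nm.

236 nm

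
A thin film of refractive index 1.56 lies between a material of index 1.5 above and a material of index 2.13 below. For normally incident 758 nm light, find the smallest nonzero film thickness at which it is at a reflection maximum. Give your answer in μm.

0.243 μm

Ray reflecting at the top interface goes from n = 1.5 toward n = 1.56: a half-wave phase shift.
At the lower boundary (n = 1.56 to n = 2.13) the reflected ray undergoes a half-wave phase shift.
The two reflections carry the same phase change, so no net offset.
For bright reflection here: 2 n t = m λ.
Minimum nonzero at m = 1: t = λ / (2 n) = 758 / (2 × 1.56) = 243 nm.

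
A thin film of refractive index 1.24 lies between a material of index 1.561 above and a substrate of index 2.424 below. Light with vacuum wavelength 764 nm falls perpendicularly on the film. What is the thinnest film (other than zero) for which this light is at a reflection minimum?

Ray reflecting at the top interface goes from n = 1.561 toward n = 1.24: no phase shift.
Ray reflecting at the bottom interface goes from n = 1.24 toward n = 2.424: a half-wave phase shift.
Net: one phase inversion between the two reflected rays.
For dark reflection here: 2 n t = m λ.
Minimum nonzero at m = 1: t = λ / (2 n) = 764 / (2 × 1.24) = 308 nm.

308 nm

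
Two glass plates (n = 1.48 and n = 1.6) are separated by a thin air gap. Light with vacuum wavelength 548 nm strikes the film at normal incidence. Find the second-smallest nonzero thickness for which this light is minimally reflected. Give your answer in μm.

Top surface (1.48 → 1.0): reflection off a lower-index medium gives no phase shift.
Ray reflecting at the bottom interface goes from n = 1.0 toward n = 1.6: a half-wave phase shift.
Net: one phase inversion between the two reflected rays.
With one net inversion, destructive interference in reflection requires 2 n t = m λ.
The second-smallest nonzero thickness corresponds to m = 2: t = m λ / (2 n) = 2.00 × 548 / (2 × 1.0) = 548 nm.

0.548 μm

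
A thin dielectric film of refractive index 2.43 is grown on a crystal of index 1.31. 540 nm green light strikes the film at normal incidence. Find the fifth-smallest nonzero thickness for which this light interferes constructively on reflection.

Ray reflecting at the top interface goes from n = 1.0 toward n = 2.43: a half-wave phase shift.
At the lower boundary (n = 2.43 to n = 1.31) the reflected ray undergoes no phase shift.
Exactly one π shift → a net half-wave offset.
So the condition for constructive reflection is 2 n t = (m + ½) λ.
The fifth-smallest nonzero thickness corresponds to m = 4: t = (m + ½) λ / (2 n) = 4.50 × 540 / (2 × 2.43) = 500 nm.

500 nm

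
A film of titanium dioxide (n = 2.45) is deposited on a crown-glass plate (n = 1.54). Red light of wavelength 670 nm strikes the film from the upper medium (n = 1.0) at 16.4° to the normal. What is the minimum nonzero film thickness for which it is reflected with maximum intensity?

68.8 nm

At the upper boundary (n = 1.0 to n = 2.45) the reflected ray undergoes a half-wave phase shift.
Ray reflecting at the bottom interface goes from n = 2.45 toward n = 1.54: no phase shift.
The two reflections differ by half a wavelength.
With one net inversion, constructive interference in reflection requires 2 n t cos θ_r = (m + ½) λ.
Snell's law: 1.0 sin 16.4° = 2.45 sin θ_r → sin θ_r = 0.115, cos θ_r = 0.993.
Minimum at m = 0: t = λ / (4 n cos θ_r) = 670 / (4 × 2.45 × 0.993) = 68.8 nm.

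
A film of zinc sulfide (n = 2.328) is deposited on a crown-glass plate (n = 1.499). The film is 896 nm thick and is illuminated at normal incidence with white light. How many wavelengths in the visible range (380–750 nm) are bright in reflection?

5

Ray reflecting at the top interface goes from n = 1.0 toward n = 2.328: a half-wave phase shift.
Bottom surface (2.328 → 1.499): reflection off a lower-index medium gives no phase shift.
Exactly one π shift → a net half-wave offset.
For strong reflection here: 2 n t = (m + ½) λ.
λ = 2 n t / (m + ½) = 4172 / (m + ½) nm.
m=5: 759 nm (IR); m=6: 642 nm (visible); m=7: 556 nm (visible); m=8: 491 nm (visible); m=9: 439 nm (visible); m=10: 397 nm (visible); m=11: 363 nm (UV).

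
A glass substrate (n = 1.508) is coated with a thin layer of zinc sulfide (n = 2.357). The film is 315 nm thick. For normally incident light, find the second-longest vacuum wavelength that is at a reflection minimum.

742 nm

Ray reflecting at the top interface goes from n = 1.0 toward n = 2.357: a half-wave phase shift.
At the lower boundary (n = 2.357 to n = 1.508) the reflected ray undergoes no phase shift.
Exactly one π shift → a net half-wave offset.
With one net inversion, destructive interference in reflection requires 2 n t = m λ.
λ = 2 n t / m. The second-longest wavelength is m = 2: λ = 2 × 2.357 × 315 / 2.00 = 742 nm.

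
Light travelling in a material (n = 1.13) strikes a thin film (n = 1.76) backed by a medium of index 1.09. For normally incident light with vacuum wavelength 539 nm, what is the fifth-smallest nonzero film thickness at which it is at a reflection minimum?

Top surface (1.13 → 1.76): reflection off a higher-index medium gives a half-wave phase shift.
Ray reflecting at the bottom interface goes from n = 1.76 toward n = 1.09: no phase shift.
Net: one phase inversion between the two reflected rays.
For weak reflection here: 2 n t = m λ.
The fifth-smallest nonzero thickness corresponds to m = 5: t = m λ / (2 n) = 5.00 × 539 / (2 × 1.76) = 766 nm.

766 nm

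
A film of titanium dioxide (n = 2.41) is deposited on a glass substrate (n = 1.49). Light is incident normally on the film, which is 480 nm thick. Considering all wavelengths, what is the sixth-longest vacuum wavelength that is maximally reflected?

Top surface (1.0 → 2.41): reflection off a higher-index medium gives a half-wave phase shift.
Ray reflecting at the bottom interface goes from n = 2.41 toward n = 1.49: no phase shift.
Net: one phase inversion between the two reflected rays.
With one net inversion, constructive interference in reflection requires 2 n t = (m + ½) λ.
λ = 2 n t / (m + ½). The sixth-longest wavelength is m = 5: λ = 2 × 2.41 × 480 / 5.50 = 421 nm.

421 nm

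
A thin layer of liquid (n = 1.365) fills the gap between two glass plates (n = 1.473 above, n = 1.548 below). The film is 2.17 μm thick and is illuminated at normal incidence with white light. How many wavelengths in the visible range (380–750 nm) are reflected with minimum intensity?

8

Ray reflecting at the top interface goes from n = 1.473 toward n = 1.365: no phase shift.
Bottom surface (1.365 → 1.548): reflection off a higher-index medium gives a half-wave phase shift.
The two reflections differ by half a wavelength.
So the condition for destructive reflection is 2 n t = m λ.
λ = 2 n t / m = 5924 / m nm.
m=7: 846 nm (IR); m=8: 741 nm (visible); m=9: 658 nm (visible); m=10: 592 nm (visible); m=11: 539 nm (visible); m=12: 494 nm (visible); m=13: 456 nm (visible); m=14: 423 nm (visible); m=15: 395 nm (visible); m=16: 370 nm (UV).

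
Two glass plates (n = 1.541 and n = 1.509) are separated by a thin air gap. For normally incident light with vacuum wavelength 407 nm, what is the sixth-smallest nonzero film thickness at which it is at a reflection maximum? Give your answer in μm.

1.12 μm

Ray reflecting at the top interface goes from n = 1.541 toward n = 1.0: no phase shift.
Ray reflecting at the bottom interface goes from n = 1.0 toward n = 1.509: a half-wave phase shift.
Net: one phase inversion between the two reflected rays.
For bright reflection here: 2 n t = (m + ½) λ.
The sixth-smallest nonzero thickness corresponds to m = 5: t = (m + ½) λ / (2 n) = 5.50 × 407 / (2 × 1.0) = 1119 nm.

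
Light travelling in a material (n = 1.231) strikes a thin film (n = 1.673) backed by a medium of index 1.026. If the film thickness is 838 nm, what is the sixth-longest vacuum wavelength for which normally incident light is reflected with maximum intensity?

Top surface (1.231 → 1.673): reflection off a higher-index medium gives a half-wave phase shift.
Ray reflecting at the bottom interface goes from n = 1.673 toward n = 1.026: no phase shift.
The two reflections differ by half a wavelength.
So the condition for constructive reflection is 2 n t = (m + ½) λ.
λ = 2 n t / (m + ½). The sixth-longest wavelength is m = 5: λ = 2 × 1.673 × 838 / 5.50 = 510 nm.

510 nm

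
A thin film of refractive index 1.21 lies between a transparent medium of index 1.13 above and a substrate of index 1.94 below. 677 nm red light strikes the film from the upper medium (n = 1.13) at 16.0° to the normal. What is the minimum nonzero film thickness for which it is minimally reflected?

145 nm

At the upper boundary (n = 1.13 to n = 1.21) the reflected ray undergoes a half-wave phase shift.
Ray reflecting at the bottom interface goes from n = 1.21 toward n = 1.94: a half-wave phase shift.
Zero or two π shifts → no net half-wave offset.
For weak reflection here: 2 n t cos θ_r = (m + ½) λ.
Snell's law: 1.13 sin 16.0° = 1.21 sin θ_r → sin θ_r = 0.257, cos θ_r = 0.966.
Minimum at m = 0: t = λ / (4 n cos θ_r) = 677 / (4 × 1.21 × 0.966) = 145 nm.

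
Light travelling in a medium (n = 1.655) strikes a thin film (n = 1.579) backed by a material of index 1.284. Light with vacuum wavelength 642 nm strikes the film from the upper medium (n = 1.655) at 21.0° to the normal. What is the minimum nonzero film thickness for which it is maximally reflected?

Ray reflecting at the top interface goes from n = 1.655 toward n = 1.579: no phase shift.
Ray reflecting at the bottom interface goes from n = 1.579 toward n = 1.284: no phase shift.
Zero or two π shifts → no net half-wave offset.
For strong reflection here: 2 n t cos θ_r = m λ.
Snell's law: 1.655 sin 21.0° = 1.579 sin θ_r → sin θ_r = 0.376, cos θ_r = 0.927.
Minimum nonzero at m = 1: t = λ / (2 n cos θ_r) = 642 / (2 × 1.579 × 0.927) = 219 nm.

219 nm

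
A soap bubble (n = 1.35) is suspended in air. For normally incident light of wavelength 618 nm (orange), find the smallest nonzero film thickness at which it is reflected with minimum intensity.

229 nm

At the upper boundary (n = 1.0 to n = 1.35) the reflected ray undergoes a half-wave phase shift.
Ray reflecting at the bottom interface goes from n = 1.35 toward n = 1.0: no phase shift.
The two reflections differ by half a wavelength.
With one net inversion, destructive interference in reflection requires 2 n t = m λ.
Minimum nonzero at m = 1: t = λ / (2 n) = 618 / (2 × 1.35) = 229 nm.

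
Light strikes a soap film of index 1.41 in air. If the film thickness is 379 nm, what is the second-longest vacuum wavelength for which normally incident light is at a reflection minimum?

Top surface (1.0 → 1.41): reflection off a higher-index medium gives a half-wave phase shift.
Ray reflecting at the bottom interface goes from n = 1.41 toward n = 1.0: no phase shift.
Exactly one π shift → a net half-wave offset.
For minimum reflection here: 2 n t = m λ.
λ = 2 n t / m. The second-longest wavelength is m = 2: λ = 2 × 1.41 × 379 / 2.00 = 534 nm.

534 nm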